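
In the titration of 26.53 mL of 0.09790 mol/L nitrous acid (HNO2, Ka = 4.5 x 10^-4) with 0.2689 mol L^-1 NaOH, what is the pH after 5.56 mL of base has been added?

3.48

Initial n(HNO2) = 0.09790 x 0.02653 = 0.002597 mol.
n(NaOH) added = 0.2689 x 0.005560 = 0.001495 mol, converting that many moles of HNO2 to NO2-.
Remaining n(HNO2) = 0.001102 mol; n(NO2-) = 0.001495 mol.
By Henderson-Hasselbalch, pH = pKa + log([A^-]/[HA]) = 3.35 + log(0.001495/0.001102) = 3.35 + (+0.13) = 3.48.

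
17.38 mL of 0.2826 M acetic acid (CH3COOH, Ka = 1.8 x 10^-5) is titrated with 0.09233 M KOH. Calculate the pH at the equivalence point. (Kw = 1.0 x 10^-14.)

n(CH3COOH) = 0.2826 x 0.01738 = 0.004912 mol; V(KOH) at equivalence = 0.004912/0.09233 = 0.05320 L.
At equivalence all the acid is converted to CH3COO-; total volume = 0.01738 + 0.05320 = 0.07058 L, so [CH3COO-] = 0.004912/0.07058 = 0.06959 M.
Kb = Kw/Ka = 1.0e-14 / 1.8 x 10^-5 = 5.56e-10.
[OH^-] = sqrt(Kb x [CH3COO-]) = sqrt(5.56e-10 x 0.06959) = 6.22e-6 M.
pOH = 5.21, so pH = 14.00 - 5.21 = 8.79.

8.79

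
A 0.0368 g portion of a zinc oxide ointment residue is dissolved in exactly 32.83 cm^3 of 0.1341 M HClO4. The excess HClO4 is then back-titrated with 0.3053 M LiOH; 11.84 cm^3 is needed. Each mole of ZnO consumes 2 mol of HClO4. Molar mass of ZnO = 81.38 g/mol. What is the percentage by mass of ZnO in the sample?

Total n(HClO4) added = 0.1341 x 0.03283 = 0.004403 mol.
n(LiOH) used = 0.3053 x 0.01184 = 0.003615 mol, which equals the excess n(HClO4).
So n(HClO4) consumed by the sample = 0.004403 - 0.003615 = 0.0007878 mol.
n(ZnO) = 0.0007878 / 2 = 0.0003939 mol.
mass ZnO = 0.0003939 x 81.38 = 0.03205 g, so %ZnO = 0.03205/0.0368 x 100 = 87.1%.

87.1%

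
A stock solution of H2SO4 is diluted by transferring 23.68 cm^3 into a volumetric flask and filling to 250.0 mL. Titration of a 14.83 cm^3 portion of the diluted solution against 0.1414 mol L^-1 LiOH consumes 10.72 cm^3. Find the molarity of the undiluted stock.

n(LiOH) = 0.1414 x 0.01072 = 0.001516 mol.
n(H2SO4) in the aliquot = 0.001516 x 1/2 = 0.0007579 mol.
[diluted H2SO4] = 0.0007579 / 0.01483 = 0.05111 M.
Dilution factor = 250.0/23.68 = 10.56, so [stock] = 0.05111 x 10.56 = 0.540 M.

0.540 M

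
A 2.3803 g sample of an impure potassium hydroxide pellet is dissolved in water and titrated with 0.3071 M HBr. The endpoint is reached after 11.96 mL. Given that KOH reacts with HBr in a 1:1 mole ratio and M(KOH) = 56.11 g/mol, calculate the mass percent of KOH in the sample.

8.66%

n(HBr) = 0.3071 x 0.01196 = 0.003673 mol.
n(KOH) = 0.003673 / 1 = 0.003673 mol.
mass of KOH = 0.003673 x 56.11 = 0.2061 g.
% purity = 0.2061 / 2.3803 x 100 = 8.66%.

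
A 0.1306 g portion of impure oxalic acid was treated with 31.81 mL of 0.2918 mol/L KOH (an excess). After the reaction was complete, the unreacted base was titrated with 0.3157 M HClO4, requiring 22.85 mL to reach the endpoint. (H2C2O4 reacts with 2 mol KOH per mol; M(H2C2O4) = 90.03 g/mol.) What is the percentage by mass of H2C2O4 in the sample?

Total n(KOH) added = 0.2918 x 0.03181 = 0.009282 mol.
n(HClO4) used = 0.3157 x 0.02285 = 0.007214 mol, which equals the excess n(KOH).
So n(KOH) consumed by the sample = 0.009282 - 0.007214 = 0.002068 mol.
n(H2C2O4) = 0.002068 / 2 = 0.001034 mol.
mass H2C2O4 = 0.001034 x 90.03 = 0.09311 g, so %H2C2O4 = 0.09311/0.1306 x 100 = 71.3%.

71.3%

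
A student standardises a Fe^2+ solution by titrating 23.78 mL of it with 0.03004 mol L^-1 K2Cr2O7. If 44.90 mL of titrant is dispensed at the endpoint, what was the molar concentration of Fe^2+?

n(K2Cr2O7) = 0.03004 x 0.04490 = 0.001349 mol.
From the balanced equation, 1 mol K2Cr2O7 reacts with 6 mol Fe^2+, so n(Fe^2+) = 0.001349 x 6/1 = 0.008093 mol.
[Fe^2+] = 0.008093 / 0.02378 L = 0.340 M.

0.340 M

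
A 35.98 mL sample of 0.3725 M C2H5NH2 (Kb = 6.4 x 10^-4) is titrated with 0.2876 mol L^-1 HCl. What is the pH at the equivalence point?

n(C2H5NH2) = 0.3725 x 0.03598 = 0.01340 mol; V(HCl) at equivalence = 0.01340/0.2876 = 0.04660 L.
At equivalence the base is fully converted to C2H5NH3+; total volume = 0.08258 L, so [C2H5NH3+] = 0.01340/0.08258 = 0.1623 M.
Ka(C2H5NH3+) = Kw/Kb = 1.0e-14 / 6.4 x 10^-4 = 1.56e-11.
[H^+] = sqrt(Ka x [C2H5NH3+]) = sqrt(1.56e-11 x 0.1623) = 1.59e-6 M.
pH = -log(1.59e-6) = 5.80.

5.80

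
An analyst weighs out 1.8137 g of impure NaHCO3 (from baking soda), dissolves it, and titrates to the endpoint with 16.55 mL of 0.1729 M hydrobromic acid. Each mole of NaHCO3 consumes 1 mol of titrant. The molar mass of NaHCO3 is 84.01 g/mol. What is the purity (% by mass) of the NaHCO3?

13.3%

n(HBr) = 0.1729 x 0.01655 = 0.002861 mol.
n(NaHCO3) = 0.002861 / 1 = 0.002861 mol.
mass of NaHCO3 = 0.002861 x 84.01 = 0.2404 g.
% purity = 0.2404 / 1.8137 x 100 = 13.3%.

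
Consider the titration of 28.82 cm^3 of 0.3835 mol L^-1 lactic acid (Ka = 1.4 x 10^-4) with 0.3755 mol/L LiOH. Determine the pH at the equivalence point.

n(HC3H5O3) = 0.3835 x 0.02882 = 0.01105 mol; V(LiOH) at equivalence = 0.01105/0.3755 = 0.02943 L.
At equivalence all the acid is converted to C3H5O3-; total volume = 0.02882 + 0.02943 = 0.05825 L, so [C3H5O3-] = 0.01105/0.05825 = 0.1897 M.
Kb = Kw/Ka = 1.0e-14 / 1.4 x 10^-4 = 7.14e-11.
[OH^-] = sqrt(Kb x [C3H5O3-]) = sqrt(7.14e-11 x 0.1897) = 3.68e-6 M.
pOH = 5.43, so pH = 14.00 - 5.43 = 8.57.

8.57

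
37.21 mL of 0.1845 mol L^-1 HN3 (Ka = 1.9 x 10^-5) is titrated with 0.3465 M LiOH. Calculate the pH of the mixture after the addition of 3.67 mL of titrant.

Initial n(HN3) = 0.1845 x 0.03721 = 0.006865 mol.
n(LiOH) added = 0.3465 x 0.003670 = 0.001272 mol, converting that many moles of HN3 to N3-.
Remaining n(HN3) = 0.005594 mol; n(N3-) = 0.001272 mol.
By Henderson-Hasselbalch, pH = pKa + log([A^-]/[HA]) = 4.72 + log(0.001272/0.005594) = 4.72 + (-0.64) = 4.08.

4.08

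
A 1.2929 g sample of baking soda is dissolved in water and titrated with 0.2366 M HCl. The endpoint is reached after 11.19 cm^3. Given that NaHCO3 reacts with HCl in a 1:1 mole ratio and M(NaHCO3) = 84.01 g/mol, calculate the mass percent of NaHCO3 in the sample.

17.2%

n(HCl) = 0.2366 x 0.01119 = 0.002648 mol.
n(NaHCO3) = 0.002648 / 1 = 0.002648 mol.
mass of NaHCO3 = 0.002648 x 84.01 = 0.2224 g.
% purity = 0.2224 / 1.2929 x 100 = 17.2%.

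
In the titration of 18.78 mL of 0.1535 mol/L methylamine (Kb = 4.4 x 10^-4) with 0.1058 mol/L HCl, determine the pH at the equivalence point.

5.92

n(CH3NH2) = 0.1535 x 0.01878 = 0.002883 mol; V(HCl) at equivalence = 0.002883/0.1058 = 0.02725 L.
At equivalence the base is fully converted to CH3NH3+; total volume = 0.04603 L, so [CH3NH3+] = 0.002883/0.04603 = 0.06263 M.
Ka(CH3NH3+) = Kw/Kb = 1.0e-14 / 4.4 x 10^-4 = 2.27e-11.
[H^+] = sqrt(Ka x [CH3NH3+]) = sqrt(2.27e-11 x 0.06263) = 1.19e-6 M.
pH = -log(1.19e-6) = 5.92.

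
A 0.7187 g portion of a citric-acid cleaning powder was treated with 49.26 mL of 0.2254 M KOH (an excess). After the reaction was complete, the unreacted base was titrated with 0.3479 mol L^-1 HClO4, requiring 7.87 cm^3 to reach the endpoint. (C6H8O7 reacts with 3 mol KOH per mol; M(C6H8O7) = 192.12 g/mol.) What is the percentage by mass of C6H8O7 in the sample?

74.5%

Total n(KOH) added = 0.2254 x 0.04926 = 0.01110 mol.
n(HClO4) used = 0.3479 x 0.007870 = 0.002738 mol, which equals the excess n(KOH).
So n(KOH) consumed by the sample = 0.01110 - 0.002738 = 0.008365 mol.
n(C6H8O7) = 0.008365 / 3 = 0.002788 mol.
mass C6H8O7 = 0.002788 x 192.12 = 0.5357 g, so %C6H8O7 = 0.5357/0.7187 x 100 = 74.5%.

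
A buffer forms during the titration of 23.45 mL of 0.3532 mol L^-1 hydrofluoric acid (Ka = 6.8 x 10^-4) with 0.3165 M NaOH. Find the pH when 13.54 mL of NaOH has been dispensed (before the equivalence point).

3.20

Initial n(HF) = 0.3532 x 0.02345 = 0.008283 mol.
n(NaOH) added = 0.3165 x 0.01354 = 0.004285 mol, converting that many moles of HF to F-.
Remaining n(HF) = 0.003997 mol; n(F-) = 0.004285 mol.
By Henderson-Hasselbalch, pH = pKa + log([A^-]/[HA]) = 3.17 + log(0.004285/0.003997) = 3.17 + (+0.03) = 3.20.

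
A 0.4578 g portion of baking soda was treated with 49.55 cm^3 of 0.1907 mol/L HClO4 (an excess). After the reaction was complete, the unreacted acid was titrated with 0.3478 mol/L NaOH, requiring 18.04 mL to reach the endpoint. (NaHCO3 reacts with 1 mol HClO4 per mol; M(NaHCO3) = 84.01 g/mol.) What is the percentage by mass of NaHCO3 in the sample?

Total n(HClO4) added = 0.1907 x 0.04955 = 0.009449 mol.
n(NaOH) used = 0.3478 x 0.01804 = 0.006274 mol, which equals the excess n(HClO4).
So n(HClO4) consumed by the sample = 0.009449 - 0.006274 = 0.003175 mol.
n(NaHCO3) = 0.003175 / 1 = 0.003175 mol.
mass NaHCO3 = 0.003175 x 84.01 = 0.2667 g, so %NaHCO3 = 0.2667/0.4578 x 100 = 58.3%.

58.3%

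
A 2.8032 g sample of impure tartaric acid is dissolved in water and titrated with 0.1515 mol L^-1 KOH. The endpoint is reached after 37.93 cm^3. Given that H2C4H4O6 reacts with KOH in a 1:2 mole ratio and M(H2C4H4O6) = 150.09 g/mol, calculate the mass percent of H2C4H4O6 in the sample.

n(KOH) = 0.1515 x 0.03793 = 0.005746 mol.
n(H2C4H4O6) = 0.005746 / 2 = 0.002873 mol.
mass of H2C4H4O6 = 0.002873 x 150.09 = 0.4312 g.
% purity = 0.4312 / 2.8032 x 100 = 15.4%.

15.4%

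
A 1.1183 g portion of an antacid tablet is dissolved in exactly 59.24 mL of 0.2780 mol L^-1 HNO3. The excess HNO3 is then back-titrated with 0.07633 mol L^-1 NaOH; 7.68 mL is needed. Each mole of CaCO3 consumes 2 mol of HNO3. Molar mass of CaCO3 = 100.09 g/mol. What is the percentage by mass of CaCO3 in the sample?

71.1%

Total n(HNO3) added = 0.2780 x 0.05924 = 0.01647 mol.
n(NaOH) used = 0.07633 x 0.007680 = 0.0005862 mol, which equals the excess n(HNO3).
So n(HNO3) consumed by the sample = 0.01647 - 0.0005862 = 0.01588 mol.
n(CaCO3) = 0.01588 / 2 = 0.007941 mol.
mass CaCO3 = 0.007941 x 100.09 = 0.7948 g, so %CaCO3 = 0.7948/1.1183 x 100 = 71.1%.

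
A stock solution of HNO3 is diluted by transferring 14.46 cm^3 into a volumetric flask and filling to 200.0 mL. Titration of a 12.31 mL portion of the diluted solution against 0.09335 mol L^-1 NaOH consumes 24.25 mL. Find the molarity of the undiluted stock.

n(NaOH) = 0.09335 x 0.02425 = 0.002264 mol.
n(HNO3) in the aliquot = 0.002264 mol.
[diluted HNO3] = 0.002264 / 0.01231 = 0.1839 M.
Dilution factor = 200.0/14.46 = 13.83, so [stock] = 0.1839 x 13.83 = 2.54 M.

2.54 M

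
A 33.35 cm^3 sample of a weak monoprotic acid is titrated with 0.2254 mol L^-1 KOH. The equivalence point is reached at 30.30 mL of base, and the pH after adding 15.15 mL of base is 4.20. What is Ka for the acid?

6.3 x 10^-5

15.15 mL is half of the equivalence volume, so this is the half-equivalence point where [HA] = [A^-].
At half-equivalence pH = pKa, so pKa = 4.20.
Ka = 10^(-4.20) = 6.3 x 10^-5.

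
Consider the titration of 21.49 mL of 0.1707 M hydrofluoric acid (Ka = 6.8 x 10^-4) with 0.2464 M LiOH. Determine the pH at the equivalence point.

8.09

n(HF) = 0.1707 x 0.02149 = 0.003668 mol; V(LiOH) at equivalence = 0.003668/0.2464 = 0.01489 L.
At equivalence all the acid is converted to F-; total volume = 0.02149 + 0.01489 = 0.03638 L, so [F-] = 0.003668/0.03638 = 0.1008 M.
Kb = Kw/Ka = 1.0e-14 / 6.8 x 10^-4 = 1.47e-11.
[OH^-] = sqrt(Kb x [F-]) = sqrt(1.47e-11 x 0.1008) = 1.22e-6 M.
pOH = 5.91, so pH = 14.00 - 5.91 = 8.09.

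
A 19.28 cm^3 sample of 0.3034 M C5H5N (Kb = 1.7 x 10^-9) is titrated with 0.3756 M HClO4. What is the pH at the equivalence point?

3.00

n(C5H5N) = 0.3034 x 0.01928 = 0.005850 mol; V(HClO4) at equivalence = 0.005850/0.3756 = 0.01557 L.
At equivalence the base is fully converted to C5H5NH+; total volume = 0.03485 L, so [C5H5NH+] = 0.005850/0.03485 = 0.1678 M.
Ka(C5H5NH+) = Kw/Kb = 1.0e-14 / 1.7 x 10^-9 = 5.88e-6.
[H^+] = sqrt(Ka x [C5H5NH+]) = sqrt(5.88e-6 x 0.1678) = 0.000994 M.
pH = -log(0.000994) = 3.00.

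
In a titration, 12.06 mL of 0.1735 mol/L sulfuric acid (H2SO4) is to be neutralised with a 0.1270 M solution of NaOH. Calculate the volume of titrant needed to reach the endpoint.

33.0 mL

n(H2SO4) = 0.1735 mol/L x 0.01206 L = 0.002092 mol.
The neutralisation is 1 H2SO4 : 2 NaOH, so n(NaOH) = 0.002092 x 2/1 = 0.004185 mol.
V(NaOH) = 0.004185 / 0.1270 = 0.03295 L = 33.0 mL.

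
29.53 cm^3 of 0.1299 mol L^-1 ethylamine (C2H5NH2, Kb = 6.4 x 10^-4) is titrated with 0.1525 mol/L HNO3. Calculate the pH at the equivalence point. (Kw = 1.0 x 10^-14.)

5.98

n(C2H5NH2) = 0.1299 x 0.02953 = 0.003836 mol; V(HNO3) at equivalence = 0.003836/0.1525 = 0.02515 L.
At equivalence the base is fully converted to C2H5NH3+; total volume = 0.05468 L, so [C2H5NH3+] = 0.003836/0.05468 = 0.07015 M.
Ka(C2H5NH3+) = Kw/Kb = 1.0e-14 / 6.4 x 10^-4 = 1.56e-11.
[H^+] = sqrt(Ka x [C2H5NH3+]) = sqrt(1.56e-11 x 0.07015) = 1.05e-6 M.
pH = -log(1.05e-6) = 5.98.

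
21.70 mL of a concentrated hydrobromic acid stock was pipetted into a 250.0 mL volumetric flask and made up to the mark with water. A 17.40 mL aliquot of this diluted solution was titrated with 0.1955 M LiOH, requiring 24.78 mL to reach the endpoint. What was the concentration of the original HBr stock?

3.21 M

n(LiOH) = 0.1955 x 0.02478 = 0.004844 mol.
n(HBr) in the aliquot = 0.004844 mol.
[diluted HBr] = 0.004844 / 0.01740 = 0.2784 M.
Dilution factor = 250.0/21.70 = 11.52, so [stock] = 0.2784 x 11.52 = 3.21 M.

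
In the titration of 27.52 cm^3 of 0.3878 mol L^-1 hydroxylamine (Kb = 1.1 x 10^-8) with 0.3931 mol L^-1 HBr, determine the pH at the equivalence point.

n(NH2OH) = 0.3878 x 0.02752 = 0.01067 mol; V(HBr) at equivalence = 0.01067/0.3931 = 0.02715 L.
At equivalence the base is fully converted to NH3OH+; total volume = 0.05467 L, so [NH3OH+] = 0.01067/0.05467 = 0.1952 M.
Ka(NH3OH+) = Kw/Kb = 1.0e-14 / 1.1 x 10^-8 = 9.09e-7.
[H^+] = sqrt(Ka x [NH3OH+]) = sqrt(9.09e-7 x 0.1952) = 0.000421 M.
pH = -log(0.000421) = 3.38.

3.38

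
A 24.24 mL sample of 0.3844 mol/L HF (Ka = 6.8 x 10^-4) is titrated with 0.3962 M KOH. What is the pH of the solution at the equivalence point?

8.23

n(HF) = 0.3844 x 0.02424 = 0.009318 mol; V(KOH) at equivalence = 0.009318/0.3962 = 0.02352 L.
At equivalence all the acid is converted to F-; total volume = 0.02424 + 0.02352 = 0.04776 L, so [F-] = 0.009318/0.04776 = 0.1951 M.
Kb = Kw/Ka = 1.0e-14 / 6.8 x 10^-4 = 1.47e-11.
[OH^-] = sqrt(Kb x [F-]) = sqrt(1.47e-11 x 0.1951) = 1.69e-6 M.
pOH = 5.77, so pH = 14.00 - 5.77 = 8.23.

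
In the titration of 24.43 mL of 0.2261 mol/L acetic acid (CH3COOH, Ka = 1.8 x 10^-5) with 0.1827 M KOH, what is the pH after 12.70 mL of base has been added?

Initial n(CH3COOH) = 0.2261 x 0.02443 = 0.005524 mol.
n(KOH) added = 0.1827 x 0.01270 = 0.002320 mol, converting that many moles of CH3COOH to CH3COO-.
Remaining n(CH3COOH) = 0.003203 mol; n(CH3COO-) = 0.002320 mol.
By Henderson-Hasselbalch, pH = pKa + log([A^-]/[HA]) = 4.74 + log(0.002320/0.003203) = 4.74 + (-0.14) = 4.60.

4.60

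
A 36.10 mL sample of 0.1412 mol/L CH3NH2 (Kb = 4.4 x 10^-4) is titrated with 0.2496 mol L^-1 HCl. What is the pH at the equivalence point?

5.84

n(CH3NH2) = 0.1412 x 0.03610 = 0.005097 mol; V(HCl) at equivalence = 0.005097/0.2496 = 0.02042 L.
At equivalence the base is fully converted to CH3NH3+; total volume = 0.05652 L, so [CH3NH3+] = 0.005097/0.05652 = 0.09018 M.
Ka(CH3NH3+) = Kw/Kb = 1.0e-14 / 4.4 x 10^-4 = 2.27e-11.
[H^+] = sqrt(Ka x [CH3NH3+]) = sqrt(2.27e-11 x 0.09018) = 1.43e-6 M.
pH = -log(1.43e-6) = 5.84.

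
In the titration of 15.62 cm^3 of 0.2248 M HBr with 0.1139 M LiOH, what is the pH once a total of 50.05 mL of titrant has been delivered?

12.52

n(acid) = 0.2248 x 0.01562 = 0.003511 mol; n(LiOH) added = 0.1139 x 0.05005 = 0.005701 mol.
Base is in excess by 0.005701 - 0.003511 = 0.002189 mol in a total volume of 0.06567 L.
[OH^-] = 0.002189/0.06567 = 0.03334 M, so pOH = 1.48 and pH = 14.00 - 1.48 = 12.52.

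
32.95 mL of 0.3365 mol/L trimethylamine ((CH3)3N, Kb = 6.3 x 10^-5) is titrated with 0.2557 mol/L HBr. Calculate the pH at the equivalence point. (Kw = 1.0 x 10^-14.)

n((CH3)3N) = 0.3365 x 0.03295 = 0.01109 mol; V(HBr) at equivalence = 0.01109/0.2557 = 0.04336 L.
At equivalence the base is fully converted to (CH3)3NH+; total volume = 0.07631 L, so [(CH3)3NH+] = 0.01109/0.07631 = 0.1453 M.
Ka((CH3)3NH+) = Kw/Kb = 1.0e-14 / 6.3 x 10^-5 = 1.59e-10.
[H^+] = sqrt(Ka x [(CH3)3NH+]) = sqrt(1.59e-10 x 0.1453) = 4.80e-6 M.
pH = -log(4.80e-6) = 5.32.

5.32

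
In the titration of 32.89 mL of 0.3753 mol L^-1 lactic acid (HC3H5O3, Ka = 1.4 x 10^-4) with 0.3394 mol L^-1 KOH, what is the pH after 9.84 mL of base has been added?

3.42

Initial n(HC3H5O3) = 0.3753 x 0.03289 = 0.01234 mol.
n(KOH) added = 0.3394 x 0.009840 = 0.003340 mol, converting that many moles of HC3H5O3 to C3H5O3-.
Remaining n(HC3H5O3) = 0.009004 mol; n(C3H5O3-) = 0.003340 mol.
By Henderson-Hasselbalch, pH = pKa + log([A^-]/[HA]) = 3.85 + log(0.003340/0.009004) = 3.85 + (-0.43) = 3.42.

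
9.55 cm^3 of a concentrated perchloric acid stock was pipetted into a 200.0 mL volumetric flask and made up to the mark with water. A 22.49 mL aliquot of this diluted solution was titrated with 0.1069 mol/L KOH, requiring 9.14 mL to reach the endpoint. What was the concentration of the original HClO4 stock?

0.910 M

n(KOH) = 0.1069 x 0.009140 = 0.0009771 mol.
n(HClO4) in the aliquot = 0.0009771 mol.
[diluted HClO4] = 0.0009771 / 0.02249 = 0.04344 M.
Dilution factor = 200.0/9.550 = 20.94, so [stock] = 0.04344 x 20.94 = 0.910 M.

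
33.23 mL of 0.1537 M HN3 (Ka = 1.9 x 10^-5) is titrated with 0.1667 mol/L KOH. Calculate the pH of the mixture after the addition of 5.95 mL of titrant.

Initial n(HN3) = 0.1537 x 0.03323 = 0.005107 mol.
n(KOH) added = 0.1667 x 0.005950 = 0.0009919 mol, converting that many moles of HN3 to N3-.
Remaining n(HN3) = 0.004116 mol; n(N3-) = 0.0009919 mol.
By Henderson-Hasselbalch, pH = pKa + log([A^-]/[HA]) = 4.72 + log(0.0009919/0.004116) = 4.72 + (-0.62) = 4.10.

4.10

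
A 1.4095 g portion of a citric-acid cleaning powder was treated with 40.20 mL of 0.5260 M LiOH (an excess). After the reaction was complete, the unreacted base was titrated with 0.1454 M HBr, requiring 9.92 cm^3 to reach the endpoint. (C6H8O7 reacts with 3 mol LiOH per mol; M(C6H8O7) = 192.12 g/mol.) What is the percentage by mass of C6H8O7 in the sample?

89.5%

Total n(LiOH) added = 0.5260 x 0.04020 = 0.02115 mol.
n(HBr) used = 0.1454 x 0.009920 = 0.001442 mol, which equals the excess n(LiOH).
So n(LiOH) consumed by the sample = 0.02115 - 0.001442 = 0.01970 mol.
n(C6H8O7) = 0.01970 / 3 = 0.006568 mol.
mass C6H8O7 = 0.006568 x 192.12 = 1.262 g, so %C6H8O7 = 1.262/1.4095 x 100 = 89.5%.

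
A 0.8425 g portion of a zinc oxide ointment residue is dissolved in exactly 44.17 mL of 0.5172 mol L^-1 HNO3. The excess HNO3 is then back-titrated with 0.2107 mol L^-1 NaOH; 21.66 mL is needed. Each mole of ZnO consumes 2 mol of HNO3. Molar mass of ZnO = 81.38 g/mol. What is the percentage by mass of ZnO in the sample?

88.3%

Total n(HNO3) added = 0.5172 x 0.04417 = 0.02284 mol.
n(NaOH) used = 0.2107 x 0.02166 = 0.004564 mol, which equals the excess n(HNO3).
So n(HNO3) consumed by the sample = 0.02284 - 0.004564 = 0.01828 mol.
n(ZnO) = 0.01828 / 2 = 0.009140 mol.
mass ZnO = 0.009140 x 81.38 = 0.7439 g, so %ZnO = 0.7439/0.8425 x 100 = 88.3%.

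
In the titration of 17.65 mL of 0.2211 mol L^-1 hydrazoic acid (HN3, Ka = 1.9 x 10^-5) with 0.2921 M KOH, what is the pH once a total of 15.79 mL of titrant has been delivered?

12.33

n(acid) = 0.2211 x 0.01765 = 0.003902 mol; n(KOH) added = 0.2921 x 0.01579 = 0.004612 mol.
Base is in excess by 0.004612 - 0.003902 = 0.0007098 mol in a total volume of 0.03344 L.
[OH^-] = 0.0007098/0.03344 = 0.02123 M, so pOH = 1.67 and pH = 14.00 - 1.67 = 12.33.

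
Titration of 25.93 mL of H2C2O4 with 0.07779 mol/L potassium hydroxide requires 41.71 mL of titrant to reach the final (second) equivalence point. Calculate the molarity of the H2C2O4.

0.0626 M

n(KOH) = 0.07779 x 0.04171 = 0.003245 mol.
At the final (second) equivalence point, 2 mol OH^- react per mol H2C2O4, so n(H2C2O4) = 0.003245 / 2 = 0.001622 mol.
[H2C2O4] = 0.001622 / 0.02593 L = 0.0626 M.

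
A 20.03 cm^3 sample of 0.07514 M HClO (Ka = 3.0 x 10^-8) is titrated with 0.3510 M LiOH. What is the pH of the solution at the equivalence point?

10.16

n(HClO) = 0.07514 x 0.02003 = 0.001505 mol; V(LiOH) at equivalence = 0.001505/0.3510 = 0.004288 L.
At equivalence all the acid is converted to ClO-; total volume = 0.02003 + 0.004288 = 0.02432 L, so [ClO-] = 0.001505/0.02432 = 0.06189 M.
Kb = Kw/Ka = 1.0e-14 / 3.0 x 10^-8 = 3.33e-7.
[OH^-] = sqrt(Kb x [ClO-]) = sqrt(3.33e-7 x 0.06189) = 0.000144 M.
pOH = 3.84, so pH = 14.00 - 3.84 = 10.16.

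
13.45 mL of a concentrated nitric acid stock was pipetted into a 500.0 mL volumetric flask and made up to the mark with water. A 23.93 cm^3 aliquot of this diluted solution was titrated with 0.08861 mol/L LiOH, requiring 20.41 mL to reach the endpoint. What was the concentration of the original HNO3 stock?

2.81 M

n(LiOH) = 0.08861 x 0.02041 = 0.001809 mol.
n(HNO3) in the aliquot = 0.001809 mol.
[diluted HNO3] = 0.001809 / 0.02393 = 0.07558 M.
Dilution factor = 500.0/13.45 = 37.17, so [stock] = 0.07558 x 37.17 = 2.81 M.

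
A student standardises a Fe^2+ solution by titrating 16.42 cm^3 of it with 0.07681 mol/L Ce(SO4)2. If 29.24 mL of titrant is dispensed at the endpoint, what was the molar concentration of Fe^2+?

0.137 M

n(Ce(SO4)2) = 0.07681 x 0.02924 = 0.002246 mol.
From the balanced equation, 1 mol Ce(SO4)2 reacts with 1 mol Fe^2+, so n(Fe^2+) = 0.002246 x 1/1 = 0.002246 mol.
[Fe^2+] = 0.002246 / 0.01642 L = 0.137 M.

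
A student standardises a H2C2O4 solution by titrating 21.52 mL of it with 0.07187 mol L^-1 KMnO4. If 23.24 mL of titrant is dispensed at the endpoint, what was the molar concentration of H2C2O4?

0.194 M

n(KMnO4) = 0.07187 x 0.02324 = 0.001670 mol.
From the balanced equation, 2 mol KMnO4 reacts with 5 mol H2C2O4, so n(H2C2O4) = 0.001670 x 5/2 = 0.004176 mol.
[H2C2O4] = 0.004176 / 0.02152 L = 0.194 M.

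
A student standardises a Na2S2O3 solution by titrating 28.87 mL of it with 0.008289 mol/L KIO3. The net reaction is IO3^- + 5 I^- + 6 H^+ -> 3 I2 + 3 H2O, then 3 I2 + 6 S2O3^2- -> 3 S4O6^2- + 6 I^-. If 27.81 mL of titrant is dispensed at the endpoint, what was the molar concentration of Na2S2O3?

n(KIO3) = 0.008289 x 0.02781 = 0.0002305 mol.
From the balanced equation, 1 mol KIO3 reacts with 6 mol Na2S2O3, so n(Na2S2O3) = 0.0002305 x 6/1 = 0.001383 mol.
[Na2S2O3] = 0.001383 / 0.02887 L = 0.0479 M.

0.0479 M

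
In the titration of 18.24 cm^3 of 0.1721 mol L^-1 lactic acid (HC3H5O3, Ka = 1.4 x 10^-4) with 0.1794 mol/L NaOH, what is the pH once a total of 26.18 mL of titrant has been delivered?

12.54

n(acid) = 0.1721 x 0.01824 = 0.003139 mol; n(NaOH) added = 0.1794 x 0.02618 = 0.004697 mol.
Base is in excess by 0.004697 - 0.003139 = 0.001558 mol in a total volume of 0.04442 L.
[OH^-] = 0.001558/0.04442 = 0.03507 M, so pOH = 1.46 and pH = 14.00 - 1.46 = 12.54.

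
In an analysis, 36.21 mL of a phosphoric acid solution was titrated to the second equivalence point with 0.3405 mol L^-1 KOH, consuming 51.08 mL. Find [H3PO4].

0.240 M

n(KOH) = 0.3405 x 0.05108 = 0.01739 mol.
At the second equivalence point, 2 mol OH^- react per mol H3PO4, so n(H3PO4) = 0.01739 / 2 = 0.008696 mol.
[H3PO4] = 0.008696 / 0.03621 L = 0.240 M.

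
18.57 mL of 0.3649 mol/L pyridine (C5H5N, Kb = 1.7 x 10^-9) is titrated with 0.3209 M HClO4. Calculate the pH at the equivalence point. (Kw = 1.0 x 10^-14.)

3.00

n(C5H5N) = 0.3649 x 0.01857 = 0.006776 mol; V(HClO4) at equivalence = 0.006776/0.3209 = 0.02112 L.
At equivalence the base is fully converted to C5H5NH+; total volume = 0.03969 L, so [C5H5NH+] = 0.006776/0.03969 = 0.1707 M.
Ka(C5H5NH+) = Kw/Kb = 1.0e-14 / 1.7 x 10^-9 = 5.88e-6.
[H^+] = sqrt(Ka x [C5H5NH+]) = sqrt(5.88e-6 x 0.1707) = 0.00100 M.
pH = -log(0.00100) = 3.00.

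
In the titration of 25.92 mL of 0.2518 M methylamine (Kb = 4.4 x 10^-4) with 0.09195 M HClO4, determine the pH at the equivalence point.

5.91

n(CH3NH2) = 0.2518 x 0.02592 = 0.006527 mol; V(HClO4) at equivalence = 0.006527/0.09195 = 0.07098 L.
At equivalence the base is fully converted to CH3NH3+; total volume = 0.09690 L, so [CH3NH3+] = 0.006527/0.09690 = 0.06735 M.
Ka(CH3NH3+) = Kw/Kb = 1.0e-14 / 4.4 x 10^-4 = 2.27e-11.
[H^+] = sqrt(Ka x [CH3NH3+]) = sqrt(2.27e-11 x 0.06735) = 1.24e-6 M.
pH = -log(1.24e-6) = 5.91.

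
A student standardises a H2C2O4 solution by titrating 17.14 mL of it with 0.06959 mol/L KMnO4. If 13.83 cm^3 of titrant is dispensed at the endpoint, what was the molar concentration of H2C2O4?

n(KMnO4) = 0.06959 x 0.01383 = 0.0009624 mol.
From the balanced equation, 2 mol KMnO4 reacts with 5 mol H2C2O4, so n(H2C2O4) = 0.0009624 x 5/2 = 0.002406 mol.
[H2C2O4] = 0.002406 / 0.01714 L = 0.140 M.

0.140 M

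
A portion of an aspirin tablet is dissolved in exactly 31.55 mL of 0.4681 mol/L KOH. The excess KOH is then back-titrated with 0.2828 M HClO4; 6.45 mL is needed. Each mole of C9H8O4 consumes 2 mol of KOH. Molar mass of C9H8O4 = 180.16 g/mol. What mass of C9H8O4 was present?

Total n(KOH) added = 0.4681 x 0.03155 = 0.01477 mol.
n(HClO4) used = 0.2828 x 0.006450 = 0.001824 mol, which equals the excess n(KOH).
So n(KOH) consumed by the sample = 0.01477 - 0.001824 = 0.01294 mol.
n(C9H8O4) = 0.01294 / 2 = 0.006472 mol.
mass = 0.006472 mol x 180.16 g/mol = 1.17 g.

1.17 g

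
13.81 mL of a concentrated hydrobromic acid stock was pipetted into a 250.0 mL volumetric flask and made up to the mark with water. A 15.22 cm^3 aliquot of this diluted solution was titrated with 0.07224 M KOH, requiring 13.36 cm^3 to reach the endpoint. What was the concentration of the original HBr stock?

n(KOH) = 0.07224 x 0.01336 = 0.0009651 mol.
n(HBr) in the aliquot = 0.0009651 mol.
[diluted HBr] = 0.0009651 / 0.01522 = 0.06341 M.
Dilution factor = 250.0/13.81 = 18.10, so [stock] = 0.06341 x 18.10 = 1.15 M.

1.15 M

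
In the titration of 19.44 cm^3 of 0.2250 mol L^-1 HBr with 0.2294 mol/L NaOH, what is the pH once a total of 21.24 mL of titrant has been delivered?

12.09

n(acid) = 0.2250 x 0.01944 = 0.004374 mol; n(NaOH) added = 0.2294 x 0.02124 = 0.004872 mol.
Base is in excess by 0.004872 - 0.004374 = 0.0004985 mol in a total volume of 0.04068 L.
[OH^-] = 0.0004985/0.04068 = 0.01225 M, so pOH = 1.91 and pH = 14.00 - 1.91 = 12.09.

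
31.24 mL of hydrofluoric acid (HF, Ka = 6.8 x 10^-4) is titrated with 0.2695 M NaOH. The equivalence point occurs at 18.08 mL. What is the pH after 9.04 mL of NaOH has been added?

9.04 mL is exactly half the equivalence volume (18.08/2), i.e. the half-equivalence point.
There, n(HA) = n(A^-), so pH = pKa = -log(6.8 x 10^-4) = 3.17.

3.17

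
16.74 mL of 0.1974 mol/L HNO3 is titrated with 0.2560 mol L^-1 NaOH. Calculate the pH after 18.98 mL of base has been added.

12.64

n(acid) = 0.1974 x 0.01674 = 0.003304 mol; n(NaOH) added = 0.2560 x 0.01898 = 0.004859 mol.
Base is in excess by 0.004859 - 0.003304 = 0.001554 mol in a total volume of 0.03572 L.
[OH^-] = 0.001554/0.03572 = 0.04352 M, so pOH = 1.36 and pH = 14.00 - 1.36 = 12.64.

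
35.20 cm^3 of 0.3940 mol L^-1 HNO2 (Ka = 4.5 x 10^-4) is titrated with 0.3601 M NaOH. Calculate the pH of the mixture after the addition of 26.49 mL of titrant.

Initial n(HNO2) = 0.3940 x 0.03520 = 0.01387 mol.
n(NaOH) added = 0.3601 x 0.02649 = 0.009539 mol, converting that many moles of HNO2 to NO2-.
Remaining n(HNO2) = 0.004330 mol; n(NO2-) = 0.009539 mol.
By Henderson-Hasselbalch, pH = pKa + log([A^-]/[HA]) = 3.35 + log(0.009539/0.004330) = 3.35 + (+0.34) = 3.69.

3.69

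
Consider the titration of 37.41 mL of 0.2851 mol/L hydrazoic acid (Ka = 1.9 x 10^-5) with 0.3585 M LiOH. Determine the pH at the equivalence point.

8.96

n(HN3) = 0.2851 x 0.03741 = 0.01067 mol; V(LiOH) at equivalence = 0.01067/0.3585 = 0.02975 L.
At equivalence all the acid is converted to N3-; total volume = 0.03741 + 0.02975 = 0.06716 L, so [N3-] = 0.01067/0.06716 = 0.1588 M.
Kb = Kw/Ka = 1.0e-14 / 1.9 x 10^-5 = 5.26e-10.
[OH^-] = sqrt(Kb x [N3-]) = sqrt(5.26e-10 x 0.1588) = 9.14e-6 M.
pOH = 5.04, so pH = 14.00 - 5.04 = 8.96.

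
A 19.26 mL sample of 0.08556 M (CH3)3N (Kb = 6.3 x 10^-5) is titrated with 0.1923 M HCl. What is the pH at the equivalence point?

n((CH3)3N) = 0.08556 x 0.01926 = 0.001648 mol; V(HCl) at equivalence = 0.001648/0.1923 = 0.008569 L.
At equivalence the base is fully converted to (CH3)3NH+; total volume = 0.02783 L, so [(CH3)3NH+] = 0.001648/0.02783 = 0.05921 M.
Ka((CH3)3NH+) = Kw/Kb = 1.0e-14 / 6.3 x 10^-5 = 1.59e-10.
[H^+] = sqrt(Ka x [(CH3)3NH+]) = sqrt(1.59e-10 x 0.05921) = 3.07e-6 M.
pH = -log(3.07e-6) = 5.51.

5.51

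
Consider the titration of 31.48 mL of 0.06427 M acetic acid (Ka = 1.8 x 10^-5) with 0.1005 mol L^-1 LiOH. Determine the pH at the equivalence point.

8.67

n(CH3COOH) = 0.06427 x 0.03148 = 0.002023 mol; V(LiOH) at equivalence = 0.002023/0.1005 = 0.02013 L.
At equivalence all the acid is converted to CH3COO-; total volume = 0.03148 + 0.02013 = 0.05161 L, so [CH3COO-] = 0.002023/0.05161 = 0.03920 M.
Kb = Kw/Ka = 1.0e-14 / 1.8 x 10^-5 = 5.56e-10.
[OH^-] = sqrt(Kb x [CH3COO-]) = sqrt(5.56e-10 x 0.03920) = 4.67e-6 M.
pOH = 5.33, so pH = 14.00 - 5.33 = 8.67.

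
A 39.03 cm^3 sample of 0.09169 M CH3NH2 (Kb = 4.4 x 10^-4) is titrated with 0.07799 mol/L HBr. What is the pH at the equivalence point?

n(CH3NH2) = 0.09169 x 0.03903 = 0.003579 mol; V(HBr) at equivalence = 0.003579/0.07799 = 0.04589 L.
At equivalence the base is fully converted to CH3NH3+; total volume = 0.08492 L, so [CH3NH3+] = 0.003579/0.08492 = 0.04214 M.
Ka(CH3NH3+) = Kw/Kb = 1.0e-14 / 4.4 x 10^-4 = 2.27e-11.
[H^+] = sqrt(Ka x [CH3NH3+]) = sqrt(2.27e-11 x 0.04214) = 9.79e-7 M.
pH = -log(9.79e-7) = 6.01.

6.01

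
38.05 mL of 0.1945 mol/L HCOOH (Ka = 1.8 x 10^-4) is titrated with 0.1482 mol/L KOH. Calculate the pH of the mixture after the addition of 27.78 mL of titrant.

3.84

Initial n(HCOOH) = 0.1945 x 0.03805 = 0.007401 mol.
n(KOH) added = 0.1482 x 0.02778 = 0.004117 mol, converting that many moles of HCOOH to HCOO-.
Remaining n(HCOOH) = 0.003284 mol; n(HCOO-) = 0.004117 mol.
By Henderson-Hasselbalch, pH = pKa + log([A^-]/[HA]) = 3.74 + log(0.004117/0.003284) = 3.74 + (+0.10) = 3.84.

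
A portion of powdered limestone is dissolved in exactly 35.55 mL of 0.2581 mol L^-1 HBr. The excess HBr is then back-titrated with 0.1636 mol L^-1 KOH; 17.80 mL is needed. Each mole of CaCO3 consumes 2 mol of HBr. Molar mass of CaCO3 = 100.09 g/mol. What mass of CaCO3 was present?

0.313 g

Total n(HBr) added = 0.2581 x 0.03555 = 0.009175 mol.
n(KOH) used = 0.1636 x 0.01780 = 0.002912 mol, which equals the excess n(HBr).
So n(HBr) consumed by the sample = 0.009175 - 0.002912 = 0.006263 mol.
n(CaCO3) = 0.006263 / 2 = 0.003132 mol.
mass = 0.003132 mol x 100.09 g/mol = 0.313 g.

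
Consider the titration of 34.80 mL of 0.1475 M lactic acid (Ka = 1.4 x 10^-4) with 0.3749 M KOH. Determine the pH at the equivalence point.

n(HC3H5O3) = 0.1475 x 0.03480 = 0.005133 mol; V(KOH) at equivalence = 0.005133/0.3749 = 0.01369 L.
At equivalence all the acid is converted to C3H5O3-; total volume = 0.03480 + 0.01369 = 0.04849 L, so [C3H5O3-] = 0.005133/0.04849 = 0.1059 M.
Kb = Kw/Ka = 1.0e-14 / 1.4 x 10^-4 = 7.14e-11.
[OH^-] = sqrt(Kb x [C3H5O3-]) = sqrt(7.14e-11 x 0.1059) = 2.75e-6 M.
pOH = 5.56, so pH = 14.00 - 5.56 = 8.44.

8.44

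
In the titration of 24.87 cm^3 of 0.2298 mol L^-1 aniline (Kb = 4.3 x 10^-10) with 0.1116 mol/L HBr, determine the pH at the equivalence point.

n(C6H5NH2) = 0.2298 x 0.02487 = 0.005715 mol; V(HBr) at equivalence = 0.005715/0.1116 = 0.05121 L.
At equivalence the base is fully converted to C6H5NH3+; total volume = 0.07608 L, so [C6H5NH3+] = 0.005715/0.07608 = 0.07512 M.
Ka(C6H5NH3+) = Kw/Kb = 1.0e-14 / 4.3 x 10^-10 = 2.33e-5.
[H^+] = sqrt(Ka x [C6H5NH3+]) = sqrt(2.33e-5 x 0.07512) = 0.00132 M.
pH = -log(0.00132) = 2.88.

2.88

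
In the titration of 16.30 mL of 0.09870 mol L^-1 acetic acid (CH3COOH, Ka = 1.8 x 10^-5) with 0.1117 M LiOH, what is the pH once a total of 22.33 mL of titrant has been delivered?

12.36

n(acid) = 0.09870 x 0.01630 = 0.001609 mol; n(LiOH) added = 0.1117 x 0.02233 = 0.002494 mol.
Base is in excess by 0.002494 - 0.001609 = 0.0008855 mol in a total volume of 0.03863 L.
[OH^-] = 0.0008855/0.03863 = 0.02292 M, so pOH = 1.64 and pH = 14.00 - 1.64 = 12.36.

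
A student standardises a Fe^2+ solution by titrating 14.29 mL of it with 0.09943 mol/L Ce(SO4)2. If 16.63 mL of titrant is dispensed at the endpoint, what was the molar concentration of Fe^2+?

0.116 M

n(Ce(SO4)2) = 0.09943 x 0.01663 = 0.001654 mol.
From the balanced equation, 1 mol Ce(SO4)2 reacts with 1 mol Fe^2+, so n(Fe^2+) = 0.001654 x 1/1 = 0.001654 mol.
[Fe^2+] = 0.001654 / 0.01429 L = 0.116 M.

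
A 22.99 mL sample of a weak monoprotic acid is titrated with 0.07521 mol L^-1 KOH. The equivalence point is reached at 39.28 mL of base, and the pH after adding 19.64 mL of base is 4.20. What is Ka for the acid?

6.3 x 10^-5

19.64 mL is half of the equivalence volume, so this is the half-equivalence point where [HA] = [A^-].
At half-equivalence pH = pKa, so pKa = 4.20.
Ka = 10^(-4.20) = 6.3 x 10^-5.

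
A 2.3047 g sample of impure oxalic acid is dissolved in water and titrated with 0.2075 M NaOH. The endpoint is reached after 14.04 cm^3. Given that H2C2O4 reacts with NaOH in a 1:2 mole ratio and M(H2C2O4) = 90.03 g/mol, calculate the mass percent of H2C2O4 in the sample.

5.69%

n(NaOH) = 0.2075 x 0.01404 = 0.002913 mol.
n(H2C2O4) = 0.002913 / 2 = 0.001457 mol.
mass of H2C2O4 = 0.001457 x 90.03 = 0.1311 g.
% purity = 0.1311 / 2.3047 x 100 = 5.69%.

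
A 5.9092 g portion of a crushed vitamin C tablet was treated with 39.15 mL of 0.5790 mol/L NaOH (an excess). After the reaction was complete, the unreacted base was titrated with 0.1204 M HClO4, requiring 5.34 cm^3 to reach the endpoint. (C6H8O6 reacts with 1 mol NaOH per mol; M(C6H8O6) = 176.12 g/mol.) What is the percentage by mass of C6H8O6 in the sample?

Total n(NaOH) added = 0.5790 x 0.03915 = 0.02267 mol.
n(HClO4) used = 0.1204 x 0.005340 = 0.0006429 mol, which equals the excess n(NaOH).
So n(NaOH) consumed by the sample = 0.02267 - 0.0006429 = 0.02202 mol.
n(C6H8O6) = 0.02202 / 1 = 0.02202 mol.
mass C6H8O6 = 0.02202 x 176.12 = 3.879 g, so %C6H8O6 = 3.879/5.9092 x 100 = 65.6%.

65.6%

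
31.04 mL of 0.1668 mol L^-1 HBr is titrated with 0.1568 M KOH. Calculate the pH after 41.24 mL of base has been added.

12.25

n(acid) = 0.1668 x 0.03104 = 0.005177 mol; n(KOH) added = 0.1568 x 0.04124 = 0.006466 mol.
Base is in excess by 0.006466 - 0.005177 = 0.001289 mol in a total volume of 0.07228 L.
[OH^-] = 0.001289/0.07228 = 0.01783 M, so pOH = 1.75 and pH = 14.00 - 1.75 = 12.25.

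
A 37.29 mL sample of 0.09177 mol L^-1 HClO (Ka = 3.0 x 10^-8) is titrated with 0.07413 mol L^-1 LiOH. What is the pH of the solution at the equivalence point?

10.07

n(HClO) = 0.09177 x 0.03729 = 0.003422 mol; V(LiOH) at equivalence = 0.003422/0.07413 = 0.04616 L.
At equivalence all the acid is converted to ClO-; total volume = 0.03729 + 0.04616 = 0.08345 L, so [ClO-] = 0.003422/0.08345 = 0.04101 M.
Kb = Kw/Ka = 1.0e-14 / 3.0 x 10^-8 = 3.33e-7.
[OH^-] = sqrt(Kb x [ClO-]) = sqrt(3.33e-7 x 0.04101) = 0.000117 M.
pOH = 3.93, so pH = 14.00 - 3.93 = 10.07.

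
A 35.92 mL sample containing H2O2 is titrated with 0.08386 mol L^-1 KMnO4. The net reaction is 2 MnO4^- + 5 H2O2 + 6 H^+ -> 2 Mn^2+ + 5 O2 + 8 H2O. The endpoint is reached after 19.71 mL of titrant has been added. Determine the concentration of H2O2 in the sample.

n(KMnO4) = 0.08386 x 0.01971 = 0.001653 mol.
From the balanced equation, 2 mol KMnO4 reacts with 5 mol H2O2, so n(H2O2) = 0.001653 x 5/2 = 0.004132 mol.
[H2O2] = 0.004132 / 0.03592 L = 0.115 M.

0.115 M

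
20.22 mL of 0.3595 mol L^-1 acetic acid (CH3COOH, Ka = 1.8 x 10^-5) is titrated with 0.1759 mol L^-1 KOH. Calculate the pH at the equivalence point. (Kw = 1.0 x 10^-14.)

n(CH3COOH) = 0.3595 x 0.02022 = 0.007269 mol; V(KOH) at equivalence = 0.007269/0.1759 = 0.04133 L.
At equivalence all the acid is converted to CH3COO-; total volume = 0.02022 + 0.04133 = 0.06155 L, so [CH3COO-] = 0.007269/0.06155 = 0.1181 M.
Kb = Kw/Ka = 1.0e-14 / 1.8 x 10^-5 = 5.56e-10.
[OH^-] = sqrt(Kb x [CH3COO-]) = sqrt(5.56e-10 x 0.1181) = 8.10e-6 M.
pOH = 5.09, so pH = 14.00 - 5.09 = 8.91.

8.91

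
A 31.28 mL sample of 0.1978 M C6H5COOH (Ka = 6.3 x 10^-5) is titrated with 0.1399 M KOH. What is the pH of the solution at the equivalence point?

n(C6H5COOH) = 0.1978 x 0.03128 = 0.006187 mol; V(KOH) at equivalence = 0.006187/0.1399 = 0.04423 L.
At equivalence all the acid is converted to C6H5COO-; total volume = 0.03128 + 0.04423 = 0.07551 L, so [C6H5COO-] = 0.006187/0.07551 = 0.08194 M.
Kb = Kw/Ka = 1.0e-14 / 6.3 x 10^-5 = 1.59e-10.
[OH^-] = sqrt(Kb x [C6H5COO-]) = sqrt(1.59e-10 x 0.08194) = 3.61e-6 M.
pOH = 5.44, so pH = 14.00 - 5.44 = 8.56.

8.56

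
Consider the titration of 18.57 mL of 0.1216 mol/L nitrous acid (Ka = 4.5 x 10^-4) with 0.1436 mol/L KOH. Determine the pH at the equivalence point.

n(HNO2) = 0.1216 x 0.01857 = 0.002258 mol; V(KOH) at equivalence = 0.002258/0.1436 = 0.01573 L.
At equivalence all the acid is converted to NO2-; total volume = 0.01857 + 0.01573 = 0.03430 L, so [NO2-] = 0.002258/0.03430 = 0.06584 M.
Kb = Kw/Ka = 1.0e-14 / 4.5 x 10^-4 = 2.22e-11.
[OH^-] = sqrt(Kb x [NO2-]) = sqrt(2.22e-11 x 0.06584) = 1.21e-6 M.
pOH = 5.92, so pH = 14.00 - 5.92 = 8.08.

8.08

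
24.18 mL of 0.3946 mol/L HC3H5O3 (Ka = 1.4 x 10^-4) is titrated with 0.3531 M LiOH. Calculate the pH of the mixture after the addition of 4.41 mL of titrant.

3.14

Initial n(HC3H5O3) = 0.3946 x 0.02418 = 0.009541 mol.
n(LiOH) added = 0.3531 x 0.004410 = 0.001557 mol, converting that many moles of HC3H5O3 to C3H5O3-.
Remaining n(HC3H5O3) = 0.007984 mol; n(C3H5O3-) = 0.001557 mol.
By Henderson-Hasselbalch, pH = pKa + log([A^-]/[HA]) = 3.85 + log(0.001557/0.007984) = 3.85 + (-0.71) = 3.14.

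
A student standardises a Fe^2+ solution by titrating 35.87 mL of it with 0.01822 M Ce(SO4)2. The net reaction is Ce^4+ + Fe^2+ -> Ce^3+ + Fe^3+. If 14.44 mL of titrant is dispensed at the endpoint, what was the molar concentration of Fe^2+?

0.00733 M

n(Ce(SO4)2) = 0.01822 x 0.01444 = 0.0002631 mol.
From the balanced equation, 1 mol Ce(SO4)2 reacts with 1 mol Fe^2+, so n(Fe^2+) = 0.0002631 x 1/1 = 0.0002631 mol.
[Fe^2+] = 0.0002631 / 0.03587 L = 0.00733 M.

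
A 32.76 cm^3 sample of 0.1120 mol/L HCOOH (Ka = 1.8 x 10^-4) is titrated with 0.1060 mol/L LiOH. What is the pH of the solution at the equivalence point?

8.24

n(HCOOH) = 0.1120 x 0.03276 = 0.003669 mol; V(LiOH) at equivalence = 0.003669/0.1060 = 0.03461 L.
At equivalence all the acid is converted to HCOO-; total volume = 0.03276 + 0.03461 = 0.06737 L, so [HCOO-] = 0.003669/0.06737 = 0.05446 M.
Kb = Kw/Ka = 1.0e-14 / 1.8 x 10^-4 = 5.56e-11.
[OH^-] = sqrt(Kb x [HCOO-]) = sqrt(5.56e-11 x 0.05446) = 1.74e-6 M.
pOH = 5.76, so pH = 14.00 - 5.76 = 8.24.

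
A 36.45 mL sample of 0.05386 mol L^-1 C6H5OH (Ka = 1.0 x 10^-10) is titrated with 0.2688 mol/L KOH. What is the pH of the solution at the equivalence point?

n(C6H5OH) = 0.05386 x 0.03645 = 0.001963 mol; V(KOH) at equivalence = 0.001963/0.2688 = 0.007304 L.
At equivalence all the acid is converted to C6H5O-; total volume = 0.03645 + 0.007304 = 0.04375 L, so [C6H5O-] = 0.001963/0.04375 = 0.04487 M.
Kb = Kw/Ka = 1.0e-14 / 1.0 x 10^-10 = 0.000100.
[OH^-] = sqrt(Kb x [C6H5O-]) = sqrt(0.000100 x 0.04487) = 0.00212 M.
pOH = 2.67, so pH = 14.00 - 2.67 = 11.33.

11.33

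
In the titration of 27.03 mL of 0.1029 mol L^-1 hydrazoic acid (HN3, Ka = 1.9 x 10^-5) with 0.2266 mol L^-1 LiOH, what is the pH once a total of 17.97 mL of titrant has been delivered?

n(acid) = 0.1029 x 0.02703 = 0.002781 mol; n(LiOH) added = 0.2266 x 0.01797 = 0.004072 mol.
Base is in excess by 0.004072 - 0.002781 = 0.001291 mol in a total volume of 0.04500 L.
[OH^-] = 0.001291/0.04500 = 0.02868 M, so pOH = 1.54 and pH = 14.00 - 1.54 = 12.46.

12.46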